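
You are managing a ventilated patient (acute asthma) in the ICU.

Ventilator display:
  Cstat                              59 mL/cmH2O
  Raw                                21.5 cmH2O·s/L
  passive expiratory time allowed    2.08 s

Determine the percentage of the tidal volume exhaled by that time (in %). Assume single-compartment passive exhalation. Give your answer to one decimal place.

τ = R × C = 21.5 × 59 mL/cmH2O = 21.5 × 0.059 L/cmH2O = 1.269 s.
Passive exhalation: V(t)/V₀ = e^(−t/τ) = e^(−2.08/1.269) = 0.1942.
Fraction exhaled = 1 − 0.1942 = 0.8058 → 80.58%.

80.6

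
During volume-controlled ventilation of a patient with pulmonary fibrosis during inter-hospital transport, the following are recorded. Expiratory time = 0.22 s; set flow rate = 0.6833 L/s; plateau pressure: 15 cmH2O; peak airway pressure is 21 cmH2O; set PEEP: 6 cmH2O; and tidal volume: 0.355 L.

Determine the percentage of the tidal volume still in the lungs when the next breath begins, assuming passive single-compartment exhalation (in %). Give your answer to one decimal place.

R = (PIP − Pplat)/V̇ = (21 − 15) / 0.6833 = 6.0/0.6833 = 8.781 cmH2O·s/L.
C = Vt/(Pplat − PEEP) = 355.0 / (15 − 6) = 355.0/9.0 = 39.444 mL/cmH2O.
τ = R × C = 8.781 × 0.03944 L/cmH2O = 0.3463 s.
Fraction remaining at end-expiration = e^(−Te/τ) = e^(−0.22/0.3463) = 0.5298 → 52.98%.

53.0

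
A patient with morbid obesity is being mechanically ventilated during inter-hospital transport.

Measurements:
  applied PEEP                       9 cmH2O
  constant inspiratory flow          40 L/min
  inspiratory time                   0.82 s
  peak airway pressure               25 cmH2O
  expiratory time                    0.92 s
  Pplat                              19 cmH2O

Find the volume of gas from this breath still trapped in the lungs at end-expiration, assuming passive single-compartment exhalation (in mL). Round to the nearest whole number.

84

Flow: 40 L/min ÷ 60 = 0.6667 L/s.
Vt = flow × Ti = 0.6667 L/s × 0.82 s × 1000 mL/L = 546.69 mL.
R = (PIP − Pplat)/V̇ = (25 − 19) / 0.6667 = 6.0/0.6667 = 9.0 cmH2O·s/L.
C = Vt/(Pplat − PEEP) = 546.69 / (19 − 9) = 546.69/10.0 = 54.669 mL/cmH2O.
τ = R × C = 9.0 × 0.05467 L/cmH2O = 0.492 s.
Fraction remaining = e^(−Te/τ) = e^(−0.92/0.492) = 0.1541.
Trapped volume = 546.69 × 0.1541 = 84.245 mL.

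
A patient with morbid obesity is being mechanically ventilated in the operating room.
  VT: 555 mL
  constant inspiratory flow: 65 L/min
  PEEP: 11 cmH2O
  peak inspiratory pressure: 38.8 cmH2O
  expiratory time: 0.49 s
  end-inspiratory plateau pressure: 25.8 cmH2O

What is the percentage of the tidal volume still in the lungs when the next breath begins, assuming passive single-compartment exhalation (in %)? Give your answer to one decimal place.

33.7

Flow: 65 L/min ÷ 60 = 1.0833 L/s.
R = (PIP − Pplat)/V̇ = (38.8 − 25.8) / 1.0833 = 13.0/1.0833 = 12.0 cmH2O·s/L.
C = Vt/(Pplat − PEEP) = 555.0 / (25.8 − 11) = 555.0/14.8 = 37.5 mL/cmH2O.
τ = R × C = 12.0 × 0.0375 L/cmH2O = 0.45 s.
Fraction remaining at end-expiration = e^(−Te/τ) = e^(−0.49/0.45) = 0.3366 → 33.66%.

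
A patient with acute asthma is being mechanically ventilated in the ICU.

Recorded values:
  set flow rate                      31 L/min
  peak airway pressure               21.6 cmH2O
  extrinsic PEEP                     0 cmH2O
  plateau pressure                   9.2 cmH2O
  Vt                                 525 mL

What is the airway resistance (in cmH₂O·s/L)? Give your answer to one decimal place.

24.0

Flow: 31 L/min ÷ 60 = 0.5167 L/s.
Raw = (PIP − Pplat) / flow = (21.6 − 9.2) / 0.5167 = 12.4 / 0.5167 = 23.998 cmH2O·s/L.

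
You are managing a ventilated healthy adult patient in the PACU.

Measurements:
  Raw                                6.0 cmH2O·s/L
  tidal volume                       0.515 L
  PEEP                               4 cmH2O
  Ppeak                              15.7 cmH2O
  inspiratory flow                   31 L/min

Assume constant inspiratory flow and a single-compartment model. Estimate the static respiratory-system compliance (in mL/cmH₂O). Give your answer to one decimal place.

Flow: 31 L/min ÷ 60 = 0.5167 L/s.
Equation of motion (constant flow): PIP = Vt/C + R·V̇ + PEEP.
Vt/C = PIP − R·V̇ − PEEP = 15.7 − 6.0×0.5167 − 4 = 15.7 − 3.1 − 4 = 8.6 cmH2O.
C = Vt / 8.6 = 515 / 8.6 = 59.884 mL/cmH2O.

59.9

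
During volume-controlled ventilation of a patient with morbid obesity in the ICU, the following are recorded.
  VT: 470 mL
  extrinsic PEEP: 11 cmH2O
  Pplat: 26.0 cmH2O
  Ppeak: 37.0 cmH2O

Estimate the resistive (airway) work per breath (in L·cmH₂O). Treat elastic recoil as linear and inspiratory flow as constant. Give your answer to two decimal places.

With constant inspiratory flow the resistive pressure is constant at PIP − Pplat = 37.0 − 26.0 = 11.0 cmH2O, so resistive work = 11.0 × 0.470 = 5.17 L·cmH2O.

5.17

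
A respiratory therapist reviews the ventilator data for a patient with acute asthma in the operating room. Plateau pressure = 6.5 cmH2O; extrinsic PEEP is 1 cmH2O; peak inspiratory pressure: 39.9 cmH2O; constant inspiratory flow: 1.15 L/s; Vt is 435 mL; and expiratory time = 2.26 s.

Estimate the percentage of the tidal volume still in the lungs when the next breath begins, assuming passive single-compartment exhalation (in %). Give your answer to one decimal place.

R = (PIP − Pplat)/V̇ = (39.9 − 6.5) / 1.15 = 33.4/1.15 = 29.043 cmH2O·s/L.
C = Vt/(Pplat − PEEP) = 435.0 / (6.5 − 1) = 435.0/5.5 = 79.091 mL/cmH2O.
τ = R × C = 29.043 × 0.07909 L/cmH2O = 2.297 s.
Fraction remaining at end-expiration = e^(−Te/τ) = e^(−2.26/2.297) = 0.3739 → 37.39%.

37.4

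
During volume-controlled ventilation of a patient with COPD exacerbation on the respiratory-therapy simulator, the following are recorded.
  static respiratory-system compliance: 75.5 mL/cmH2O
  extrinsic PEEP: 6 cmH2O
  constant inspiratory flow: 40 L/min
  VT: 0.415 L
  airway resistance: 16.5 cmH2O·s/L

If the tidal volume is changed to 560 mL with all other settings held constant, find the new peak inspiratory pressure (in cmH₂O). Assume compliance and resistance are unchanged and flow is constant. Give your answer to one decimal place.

Flow: 40 L/min ÷ 60 = 0.6667 L/s.
PIP = Vt/C + R·V̇ + PEEP (constant-flow equation of motion).
Only the elastic term changes: ΔPIP = ΔVt / C = (560 − 415) / 75.5 = 1.921 cmH2O.
Original PIP = 415/75.5 + 16.5×0.6667 + 6 = 22.497 cmH2O; new PIP = 22.497 + (1.921) = 24.418 cmH2O.

24.4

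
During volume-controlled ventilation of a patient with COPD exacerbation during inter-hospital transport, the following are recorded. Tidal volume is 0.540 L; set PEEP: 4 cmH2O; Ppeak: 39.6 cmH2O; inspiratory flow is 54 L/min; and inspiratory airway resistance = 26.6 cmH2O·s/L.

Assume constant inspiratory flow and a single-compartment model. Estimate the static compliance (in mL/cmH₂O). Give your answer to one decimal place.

46.3

Flow: 54 L/min ÷ 60 = 0.9 L/s.
Equation of motion (constant flow): PIP = Vt/C + R·V̇ + PEEP.
Vt/C = PIP − R·V̇ − PEEP = 39.6 − 26.6×0.9 − 4 = 39.6 − 23.94 − 4 = 11.66 cmH2O.
C = Vt / 11.66 = 540 / 11.66 = 46.312 mL/cmH2O.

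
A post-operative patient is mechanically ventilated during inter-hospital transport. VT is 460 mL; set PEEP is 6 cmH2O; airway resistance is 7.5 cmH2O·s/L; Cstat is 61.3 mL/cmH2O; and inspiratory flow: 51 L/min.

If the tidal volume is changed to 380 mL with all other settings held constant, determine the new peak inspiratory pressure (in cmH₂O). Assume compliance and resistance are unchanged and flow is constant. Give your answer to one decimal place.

18.6

Flow: 51 L/min ÷ 60 = 0.85 L/s.
PIP = Vt/C + R·V̇ + PEEP (constant-flow equation of motion).
Only the elastic term changes: ΔPIP = ΔVt / C = (380 − 460) / 61.3 = -1.305 cmH2O.
Original PIP = 460/61.3 + 7.5×0.85 + 6 = 19.879 cmH2O; new PIP = 19.879 + (-1.305) = 18.574 cmH2O.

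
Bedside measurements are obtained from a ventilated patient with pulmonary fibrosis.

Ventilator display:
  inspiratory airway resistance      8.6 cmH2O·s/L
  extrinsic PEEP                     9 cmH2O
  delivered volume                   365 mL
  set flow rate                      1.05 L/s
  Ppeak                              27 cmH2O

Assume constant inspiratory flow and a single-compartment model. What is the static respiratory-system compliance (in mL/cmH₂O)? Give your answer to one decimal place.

40.7

Equation of motion (constant flow): PIP = Vt/C + R·V̇ + PEEP.
Vt/C = PIP − R·V̇ − PEEP = 27 − 8.6×1.05 − 9 = 27 − 9.03 − 9 = 8.97 cmH2O.
C = Vt / 8.97 = 365 / 8.97 = 40.691 mL/cmH2O.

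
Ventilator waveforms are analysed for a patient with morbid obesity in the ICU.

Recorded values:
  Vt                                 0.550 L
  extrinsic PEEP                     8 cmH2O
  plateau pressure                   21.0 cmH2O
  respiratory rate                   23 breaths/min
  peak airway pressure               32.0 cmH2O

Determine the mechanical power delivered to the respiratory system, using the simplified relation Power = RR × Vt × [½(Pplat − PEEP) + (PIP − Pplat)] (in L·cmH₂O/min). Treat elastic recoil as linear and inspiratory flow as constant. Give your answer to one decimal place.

221.4

Per-breath work = Vt × [½(Pplat−PEEP) + (PIP−Pplat)] = 0.550 × [0.5×13.0 + 11.0] = 0.550 × 17.5 = 9.625 L·cmH2O.
Power = 23 × 9.625 = 221.38 L·cmH2O/min.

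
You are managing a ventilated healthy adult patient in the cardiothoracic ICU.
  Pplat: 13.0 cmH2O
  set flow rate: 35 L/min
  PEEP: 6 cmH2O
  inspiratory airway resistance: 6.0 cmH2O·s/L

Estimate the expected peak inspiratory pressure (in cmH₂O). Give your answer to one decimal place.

Flow: 35 L/min ÷ 60 = 0.5833 L/s.
PIP = Pplat + Raw × flow = 13.0 + 6.0 × 0.5833 = 13.0 + 3.5 = 16.5 cmH2O.

16.5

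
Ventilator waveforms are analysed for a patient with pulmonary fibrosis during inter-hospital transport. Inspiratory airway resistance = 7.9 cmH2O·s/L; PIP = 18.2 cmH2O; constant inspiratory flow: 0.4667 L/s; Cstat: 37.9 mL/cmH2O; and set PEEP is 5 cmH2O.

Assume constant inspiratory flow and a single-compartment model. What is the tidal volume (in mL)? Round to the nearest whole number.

Equation of motion (constant flow): PIP = Vt/C + R·V̇ + PEEP.
Vt/C = PIP − R·V̇ − PEEP = 18.2 − 3.687 − 5 = 9.513 cmH2O.
Vt = C × 9.513 = 37.9 × 9.513 = 360.54 mL.

361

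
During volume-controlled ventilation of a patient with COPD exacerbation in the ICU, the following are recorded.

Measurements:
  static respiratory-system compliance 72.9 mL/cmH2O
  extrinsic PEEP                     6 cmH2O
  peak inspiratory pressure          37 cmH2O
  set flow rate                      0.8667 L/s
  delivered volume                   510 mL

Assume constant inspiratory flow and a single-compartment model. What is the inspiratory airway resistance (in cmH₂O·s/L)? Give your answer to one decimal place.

27.7

Equation of motion (constant flow): PIP = Vt/C + R·V̇ + PEEP.
R·V̇ = PIP − Vt/C − PEEP = 37 − 510/72.9 − 6 = 37 − 6.996 − 6 = 24.004 cmH2O.
R = 24.004 / 0.8667 = 27.696 cmH2O·s/L.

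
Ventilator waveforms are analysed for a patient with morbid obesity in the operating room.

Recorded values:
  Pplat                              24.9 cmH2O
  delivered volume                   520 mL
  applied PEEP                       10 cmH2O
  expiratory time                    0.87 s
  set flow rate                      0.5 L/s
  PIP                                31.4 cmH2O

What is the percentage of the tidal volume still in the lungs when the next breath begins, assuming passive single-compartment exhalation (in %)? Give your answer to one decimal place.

14.7

R = (PIP − Pplat)/V̇ = (31.4 − 24.9) / 0.5 = 6.5/0.5 = 13.0 cmH2O·s/L.
C = Vt/(Pplat − PEEP) = 520.0 / (24.9 − 10) = 520.0/14.9 = 34.899 mL/cmH2O.
τ = R × C = 13.0 × 0.0349 L/cmH2O = 0.4537 s.
Fraction remaining at end-expiration = e^(−Te/τ) = e^(−0.87/0.4537) = 0.147 → 14.7%.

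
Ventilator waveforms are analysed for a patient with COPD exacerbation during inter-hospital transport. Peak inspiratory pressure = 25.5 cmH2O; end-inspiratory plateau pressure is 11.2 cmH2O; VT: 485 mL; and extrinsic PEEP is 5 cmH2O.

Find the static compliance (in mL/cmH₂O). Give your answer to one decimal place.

Cstat = Vt / (Pplat − PEEP) = 485 / (11.2 − 5) = 485 / 6.2 = 78.226 mL/cmH2O.

78.2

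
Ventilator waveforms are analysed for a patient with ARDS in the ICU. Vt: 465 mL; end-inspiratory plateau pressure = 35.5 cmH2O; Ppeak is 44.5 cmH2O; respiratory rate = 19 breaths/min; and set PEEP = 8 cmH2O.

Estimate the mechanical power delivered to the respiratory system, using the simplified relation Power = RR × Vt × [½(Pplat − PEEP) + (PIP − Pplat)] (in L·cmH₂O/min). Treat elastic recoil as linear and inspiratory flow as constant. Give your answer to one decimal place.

Per-breath work = Vt × [½(Pplat−PEEP) + (PIP−Pplat)] = 0.465 × [0.5×27.5 + 9.0] = 0.465 × 22.75 = 10.579 L·cmH2O.
Power = 19 × 10.579 = 201.0 L·cmH2O/min.

201.0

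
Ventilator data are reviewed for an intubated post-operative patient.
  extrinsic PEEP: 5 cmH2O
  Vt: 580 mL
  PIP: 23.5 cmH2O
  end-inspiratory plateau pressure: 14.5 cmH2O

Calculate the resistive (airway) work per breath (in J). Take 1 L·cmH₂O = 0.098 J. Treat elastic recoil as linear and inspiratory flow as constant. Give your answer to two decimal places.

With constant inspiratory flow the resistive pressure is constant at PIP − Pplat = 23.5 − 14.5 = 9.0 cmH2O, so resistive work = 9.0 × 0.580 = 5.22 L·cmH2O.
× 0.098 J/(L·cmH2O) → 0.5116 J.

0.51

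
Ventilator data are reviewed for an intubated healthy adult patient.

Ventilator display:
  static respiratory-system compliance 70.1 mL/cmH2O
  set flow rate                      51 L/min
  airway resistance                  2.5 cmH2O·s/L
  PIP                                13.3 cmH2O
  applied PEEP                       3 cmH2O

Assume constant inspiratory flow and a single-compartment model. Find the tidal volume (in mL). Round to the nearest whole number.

573

Flow: 51 L/min ÷ 60 = 0.85 L/s.
Equation of motion (constant flow): PIP = Vt/C + R·V̇ + PEEP.
Vt/C = PIP − R·V̇ − PEEP = 13.3 − 2.125 − 3 = 8.175 cmH2O.
Vt = C × 8.175 = 70.1 × 8.175 = 573.07 mL.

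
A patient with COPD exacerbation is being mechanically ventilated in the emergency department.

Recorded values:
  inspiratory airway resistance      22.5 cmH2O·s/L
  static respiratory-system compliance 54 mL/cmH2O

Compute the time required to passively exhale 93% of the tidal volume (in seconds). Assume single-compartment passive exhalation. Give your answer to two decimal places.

τ = R × C = 22.5 × 54 mL/cmH2O = 22.5 × 0.054 L/cmH2O = 1.215 s.
Exhaled fraction f = 1 − e^(−t/τ) → t = −τ·ln(1 − f) = −1.215·ln(0.07) = 3.231 s.

3.23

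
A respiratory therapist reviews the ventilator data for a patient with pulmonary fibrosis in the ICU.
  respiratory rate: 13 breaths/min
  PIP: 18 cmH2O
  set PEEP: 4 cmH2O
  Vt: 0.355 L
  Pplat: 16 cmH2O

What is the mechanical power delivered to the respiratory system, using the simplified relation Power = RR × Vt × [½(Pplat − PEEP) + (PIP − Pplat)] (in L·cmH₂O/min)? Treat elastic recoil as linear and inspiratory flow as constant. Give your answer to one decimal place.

36.9

Per-breath work = Vt × [½(Pplat−PEEP) + (PIP−Pplat)] = 0.355 × [0.5×12.0 + 2.0] = 0.355 × 8.0 = 2.84 L·cmH2O.
Power = 13 × 2.84 = 36.92 L·cmH2O/min.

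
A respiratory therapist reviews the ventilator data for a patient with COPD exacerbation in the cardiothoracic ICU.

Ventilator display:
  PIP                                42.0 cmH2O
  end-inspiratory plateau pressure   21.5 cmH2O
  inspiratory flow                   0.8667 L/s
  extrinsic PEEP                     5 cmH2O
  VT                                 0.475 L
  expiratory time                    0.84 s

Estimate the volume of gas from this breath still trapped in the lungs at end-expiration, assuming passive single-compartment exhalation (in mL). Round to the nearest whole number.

138

R = (PIP − Pplat)/V̇ = (42.0 − 21.5) / 0.8667 = 20.5/0.8667 = 23.653 cmH2O·s/L.
C = Vt/(Pplat − PEEP) = 475.0 / (21.5 − 5) = 475.0/16.5 = 28.788 mL/cmH2O.
τ = R × C = 23.653 × 0.02879 L/cmH2O = 0.681 s.
Fraction remaining = e^(−Te/τ) = e^(−0.84/0.681) = 0.2913.
Trapped volume = 475.0 × 0.2913 = 138.37 mL.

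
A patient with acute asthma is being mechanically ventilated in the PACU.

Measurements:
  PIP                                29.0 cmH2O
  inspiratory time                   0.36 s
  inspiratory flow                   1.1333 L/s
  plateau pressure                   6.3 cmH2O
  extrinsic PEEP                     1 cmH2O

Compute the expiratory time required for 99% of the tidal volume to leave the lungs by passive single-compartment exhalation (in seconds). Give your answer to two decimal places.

Vt = flow × Ti = 1.1333 L/s × 0.36 s × 1000 mL/L = 407.99 mL.
R = (PIP − Pplat)/V̇ = (29.0 − 6.3) / 1.1333 = 22.7/1.1333 = 20.03 cmH2O·s/L.
C = Vt/(Pplat − PEEP) = 407.99 / (6.3 − 1) = 407.99/5.3 = 76.979 mL/cmH2O.
τ = R × C = 20.03 × 0.07698 L/cmH2O = 1.542 s.
t = −τ·ln(1 − 0.99) = −1.542·ln(0.01) = 7.101 s.

7.10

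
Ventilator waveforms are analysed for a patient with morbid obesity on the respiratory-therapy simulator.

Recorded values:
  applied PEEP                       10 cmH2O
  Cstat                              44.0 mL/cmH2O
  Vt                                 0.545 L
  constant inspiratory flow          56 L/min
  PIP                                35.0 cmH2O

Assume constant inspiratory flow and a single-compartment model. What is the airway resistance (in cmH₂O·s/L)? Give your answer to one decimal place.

Flow: 56 L/min ÷ 60 = 0.9333 L/s.
Equation of motion (constant flow): PIP = Vt/C + R·V̇ + PEEP.
R·V̇ = PIP − Vt/C − PEEP = 35.0 − 545/44.0 − 10 = 35.0 − 12.386 − 10 = 12.614 cmH2O.
R = 12.614 / 0.9333 = 13.515 cmH2O·s/L.

13.5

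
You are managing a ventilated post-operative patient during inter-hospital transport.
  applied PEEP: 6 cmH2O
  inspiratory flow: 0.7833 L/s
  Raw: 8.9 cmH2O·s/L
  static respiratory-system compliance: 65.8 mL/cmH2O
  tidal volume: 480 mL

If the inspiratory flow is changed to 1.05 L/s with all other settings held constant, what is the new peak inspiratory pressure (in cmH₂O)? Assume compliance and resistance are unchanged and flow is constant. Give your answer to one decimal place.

22.6

PIP = Vt/C + R·V̇ + PEEP (constant-flow equation of motion).
Only the resistive term changes: ΔPIP = R × ΔV̇ = 8.9 × (1.05 − 0.7833) = 8.9 × 0.2667 = 2.374 cmH2O.
Original PIP = 480/65.8 + 8.9×0.7833 + 6 = 20.266 cmH2O; new PIP = 20.266 + (2.374) = 22.64 cmH2O.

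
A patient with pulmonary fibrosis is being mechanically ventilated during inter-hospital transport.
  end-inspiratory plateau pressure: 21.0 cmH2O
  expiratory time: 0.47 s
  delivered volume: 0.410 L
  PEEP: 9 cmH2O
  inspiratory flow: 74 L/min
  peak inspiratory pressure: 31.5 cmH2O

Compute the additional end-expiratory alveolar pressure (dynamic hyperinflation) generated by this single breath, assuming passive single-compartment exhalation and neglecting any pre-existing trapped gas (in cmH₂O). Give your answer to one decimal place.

2.4

Flow: 74 L/min ÷ 60 = 1.2333 L/s.
R = (PIP − Pplat)/V̇ = (31.5 − 21.0) / 1.2333 = 10.5/1.2333 = 8.514 cmH2O·s/L.
C = Vt/(Pplat − PEEP) = 410.0 / (21.0 − 9) = 410.0/12.0 = 34.167 mL/cmH2O.
τ = R × C = 8.514 × 0.03417 L/cmH2O = 0.2909 s.
Fraction remaining = e^(−Te/τ) = e^(−0.47/0.2909) = 0.1988; trapped volume = 410.0 × 0.1988 = 81.508 mL.
Additional alveolar pressure from trapping ≈ V_trapped / C = 81.508 / 34.167 = 2.386 cmH2O.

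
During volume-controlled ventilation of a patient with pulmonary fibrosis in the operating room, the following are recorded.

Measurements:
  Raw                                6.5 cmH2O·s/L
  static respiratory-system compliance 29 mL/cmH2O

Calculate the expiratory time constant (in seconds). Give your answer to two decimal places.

0.19

τ = R × C = 6.5 × 29 mL/cmH2O = 6.5 × 0.029 L/cmH2O = 0.1885 s.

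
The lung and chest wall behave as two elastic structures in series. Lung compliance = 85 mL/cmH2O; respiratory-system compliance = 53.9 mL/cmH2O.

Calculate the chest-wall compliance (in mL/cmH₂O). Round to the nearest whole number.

147

1/Ccw = 1/Crs − 1/CL.
1/Ccw = 1/53.9 − 1/85 = 0.006788.
Ccw = 147.32 mL/cmH2O.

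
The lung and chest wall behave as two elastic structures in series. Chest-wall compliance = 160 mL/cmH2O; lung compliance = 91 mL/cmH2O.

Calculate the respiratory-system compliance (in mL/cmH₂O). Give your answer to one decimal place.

58.0

Lung and chest wall are elastances in series: 1/Crs = 1/CL + 1/Ccw.
1/Crs = 1/91 + 1/160 = 0.01724.
Crs = 58.005 mL/cmH2O.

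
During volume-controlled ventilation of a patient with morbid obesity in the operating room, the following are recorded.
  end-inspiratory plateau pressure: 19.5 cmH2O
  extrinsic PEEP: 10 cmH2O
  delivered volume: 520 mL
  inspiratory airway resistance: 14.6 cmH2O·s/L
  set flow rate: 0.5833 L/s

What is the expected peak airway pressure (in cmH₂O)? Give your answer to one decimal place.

28.0

PIP = Pplat + Raw × flow = 19.5 + 14.6 × 0.5833 = 19.5 + 8.516 = 28.016 cmH2O.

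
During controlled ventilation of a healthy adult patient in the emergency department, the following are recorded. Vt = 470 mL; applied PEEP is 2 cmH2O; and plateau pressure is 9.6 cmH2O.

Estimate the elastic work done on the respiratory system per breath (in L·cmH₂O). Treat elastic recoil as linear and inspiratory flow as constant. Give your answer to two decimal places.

1.79

Elastic work ≈ ½ × (Pplat − PEEP) × Vt = 0.5 × (9.6 − 2) × 0.470 L = 0.5 × 7.6 × 0.470 = 1.786 L·cmH2O.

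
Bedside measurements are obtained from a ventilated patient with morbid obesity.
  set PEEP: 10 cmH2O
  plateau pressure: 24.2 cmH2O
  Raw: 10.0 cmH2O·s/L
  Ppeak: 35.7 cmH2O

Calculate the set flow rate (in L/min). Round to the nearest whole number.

flow = (PIP − Pplat) / Raw = (35.7 − 24.2) / 10.0 = 1.15 L/s × 60 = 69.0 L/min.

69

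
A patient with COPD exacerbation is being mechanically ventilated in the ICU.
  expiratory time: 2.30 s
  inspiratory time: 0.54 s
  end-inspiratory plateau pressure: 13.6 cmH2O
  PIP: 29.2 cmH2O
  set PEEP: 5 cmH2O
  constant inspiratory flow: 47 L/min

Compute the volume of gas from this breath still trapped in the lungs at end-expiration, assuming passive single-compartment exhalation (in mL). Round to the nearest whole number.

40

Flow: 47 L/min ÷ 60 = 0.7833 L/s.
Vt = flow × Ti = 0.7833 L/s × 0.54 s × 1000 mL/L = 422.98 mL.
R = (PIP − Pplat)/V̇ = (29.2 − 13.6) / 0.7833 = 15.6/0.7833 = 19.916 cmH2O·s/L.
C = Vt/(Pplat − PEEP) = 422.98 / (13.6 − 5) = 422.98/8.6 = 49.184 mL/cmH2O.
τ = R × C = 19.916 × 0.04918 L/cmH2O = 0.9795 s.
Fraction remaining = e^(−Te/τ) = e^(−2.30/0.9795) = 0.09555.
Trapped volume = 422.98 × 0.09555 = 40.416 mL.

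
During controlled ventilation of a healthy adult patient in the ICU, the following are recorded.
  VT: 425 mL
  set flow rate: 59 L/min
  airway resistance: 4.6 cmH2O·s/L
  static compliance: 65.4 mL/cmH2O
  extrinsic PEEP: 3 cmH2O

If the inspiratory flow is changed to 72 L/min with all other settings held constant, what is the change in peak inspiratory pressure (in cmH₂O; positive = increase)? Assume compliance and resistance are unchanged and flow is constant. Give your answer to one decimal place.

1.0

Flow: 59 L/min ÷ 60 = 0.9833 L/s.
New flow: 72 L/min ÷ 60 = 1.2 L/s.
PIP = Vt/C + R·V̇ + PEEP (constant-flow equation of motion).
Only the resistive term changes: ΔPIP = R × ΔV̇ = 4.6 × (1.2 − 0.9833) = 4.6 × 0.2167 = 0.9968 cmH2O.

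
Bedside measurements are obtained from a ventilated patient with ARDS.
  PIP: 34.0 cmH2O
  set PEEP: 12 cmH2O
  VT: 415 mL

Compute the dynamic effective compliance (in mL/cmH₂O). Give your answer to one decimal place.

18.9

Dynamic compliance = Vt / (PIP − PEEP) = 415 / (34.0 − 12) = 415 / 22.0 = 18.864 mL/cmH2O.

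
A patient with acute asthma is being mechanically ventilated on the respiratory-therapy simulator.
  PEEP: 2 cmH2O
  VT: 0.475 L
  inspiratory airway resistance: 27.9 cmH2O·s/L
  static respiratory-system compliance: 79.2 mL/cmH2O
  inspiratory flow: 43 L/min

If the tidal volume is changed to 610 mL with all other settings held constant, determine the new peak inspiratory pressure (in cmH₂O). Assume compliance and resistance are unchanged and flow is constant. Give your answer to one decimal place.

Flow: 43 L/min ÷ 60 = 0.7167 L/s.
PIP = Vt/C + R·V̇ + PEEP (constant-flow equation of motion).
Only the elastic term changes: ΔPIP = ΔVt / C = (610 − 475) / 79.2 = 1.705 cmH2O.
Original PIP = 475/79.2 + 27.9×0.7167 + 2 = 27.993 cmH2O; new PIP = 27.993 + (1.705) = 29.698 cmH2O.

29.7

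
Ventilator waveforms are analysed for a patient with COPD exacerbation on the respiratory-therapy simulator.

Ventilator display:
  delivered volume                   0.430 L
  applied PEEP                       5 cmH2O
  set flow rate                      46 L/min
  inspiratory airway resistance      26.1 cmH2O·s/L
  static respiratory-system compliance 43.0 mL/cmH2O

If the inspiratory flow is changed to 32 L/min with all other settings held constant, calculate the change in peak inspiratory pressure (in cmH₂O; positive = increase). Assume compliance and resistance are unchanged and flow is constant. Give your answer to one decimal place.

Flow: 46 L/min ÷ 60 = 0.7667 L/s.
New flow: 32 L/min ÷ 60 = 0.5333 L/s.
PIP = Vt/C + R·V̇ + PEEP (constant-flow equation of motion).
Only the resistive term changes: ΔPIP = R × ΔV̇ = 26.1 × (0.5333 − 0.7667) = 26.1 × -0.2334 = -6.092 cmH2O.

-6.1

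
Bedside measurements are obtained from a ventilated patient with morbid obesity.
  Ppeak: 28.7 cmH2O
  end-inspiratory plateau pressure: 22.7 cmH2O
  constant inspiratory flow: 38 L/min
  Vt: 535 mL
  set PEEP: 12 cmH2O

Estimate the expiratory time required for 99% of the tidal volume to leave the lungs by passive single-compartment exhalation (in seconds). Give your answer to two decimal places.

2.18

Flow: 38 L/min ÷ 60 = 0.6333 L/s.
R = (PIP − Pplat)/V̇ = (28.7 − 22.7) / 0.6333 = 6.0/0.6333 = 9.474 cmH2O·s/L.
C = Vt/(Pplat − PEEP) = 535.0 / (22.7 − 12) = 535.0/10.7 = 50.0 mL/cmH2O.
τ = R × C = 9.474 × 0.05 L/cmH2O = 0.4737 s.
t = −τ·ln(1 − 0.99) = −0.4737·ln(0.01) = 2.181 s.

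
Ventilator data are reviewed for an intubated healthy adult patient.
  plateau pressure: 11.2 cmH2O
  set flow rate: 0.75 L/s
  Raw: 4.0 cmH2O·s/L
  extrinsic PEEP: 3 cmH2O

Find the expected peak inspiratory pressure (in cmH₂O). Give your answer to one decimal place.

PIP = Pplat + Raw × flow = 11.2 + 4.0 × 0.75 = 11.2 + 3.0 = 14.2 cmH2O.

14.2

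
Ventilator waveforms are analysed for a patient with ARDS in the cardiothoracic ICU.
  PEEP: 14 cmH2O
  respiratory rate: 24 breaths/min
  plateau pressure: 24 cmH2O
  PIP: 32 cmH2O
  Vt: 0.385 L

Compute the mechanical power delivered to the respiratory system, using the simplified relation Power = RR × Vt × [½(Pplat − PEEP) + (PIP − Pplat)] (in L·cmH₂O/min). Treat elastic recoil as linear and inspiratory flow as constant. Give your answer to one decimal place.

120.1

Per-breath work = Vt × [½(Pplat−PEEP) + (PIP−Pplat)] = 0.385 × [0.5×10.0 + 8.0] = 0.385 × 13.0 = 5.005 L·cmH2O.
Power = 24 × 5.005 = 120.12 L·cmH2O/min.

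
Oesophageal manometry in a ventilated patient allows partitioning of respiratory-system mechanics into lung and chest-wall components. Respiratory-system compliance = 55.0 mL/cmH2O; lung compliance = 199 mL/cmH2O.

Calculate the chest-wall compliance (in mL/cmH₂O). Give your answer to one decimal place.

76.0

1/Ccw = 1/Crs − 1/CL.
1/Ccw = 1/55.0 − 1/199 = 0.01316.
Ccw = 75.988 mL/cmH2O.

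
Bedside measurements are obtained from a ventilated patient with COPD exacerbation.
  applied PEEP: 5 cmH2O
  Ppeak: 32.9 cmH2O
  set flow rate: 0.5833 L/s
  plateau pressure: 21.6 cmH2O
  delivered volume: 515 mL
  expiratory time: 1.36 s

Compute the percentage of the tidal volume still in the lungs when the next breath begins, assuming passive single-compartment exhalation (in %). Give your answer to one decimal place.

R = (PIP − Pplat)/V̇ = (32.9 − 21.6) / 0.5833 = 11.3/0.5833 = 19.373 cmH2O·s/L.
C = Vt/(Pplat − PEEP) = 515.0 / (21.6 − 5) = 515.0/16.6 = 31.024 mL/cmH2O.
τ = R × C = 19.373 × 0.03102 L/cmH2O = 0.601 s.
Fraction remaining at end-expiration = e^(−Te/τ) = e^(−1.36/0.601) = 0.104 → 10.4%.

10.4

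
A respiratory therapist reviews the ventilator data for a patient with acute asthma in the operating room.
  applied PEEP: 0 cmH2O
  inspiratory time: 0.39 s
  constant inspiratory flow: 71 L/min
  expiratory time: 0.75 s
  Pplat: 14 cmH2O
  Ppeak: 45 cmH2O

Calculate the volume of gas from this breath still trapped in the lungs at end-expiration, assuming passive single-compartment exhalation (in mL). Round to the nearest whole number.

Flow: 71 L/min ÷ 60 = 1.1833 L/s.
Vt = flow × Ti = 1.1833 L/s × 0.39 s × 1000 mL/L = 461.49 mL.
R = (PIP − Pplat)/V̇ = (45 − 14) / 1.1833 = 31.0/1.1833 = 26.198 cmH2O·s/L.
C = Vt/(Pplat − PEEP) = 461.49 / (14 − 0) = 461.49/14.0 = 32.964 mL/cmH2O.
τ = R × C = 26.198 × 0.03296 L/cmH2O = 0.8635 s.
Fraction remaining = e^(−Te/τ) = e^(−0.75/0.8635) = 0.4196.
Trapped volume = 461.49 × 0.4196 = 193.64 mL.

194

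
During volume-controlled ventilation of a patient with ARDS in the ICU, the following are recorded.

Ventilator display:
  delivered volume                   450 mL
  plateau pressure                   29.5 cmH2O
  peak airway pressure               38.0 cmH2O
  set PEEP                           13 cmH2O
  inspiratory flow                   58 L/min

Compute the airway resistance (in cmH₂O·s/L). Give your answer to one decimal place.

8.8

Flow: 58 L/min ÷ 60 = 0.9667 L/s.
Raw = (PIP − Pplat) / flow = (38.0 − 29.5) / 0.9667 = 8.5 / 0.9667 = 8.793 cmH2O·s/L.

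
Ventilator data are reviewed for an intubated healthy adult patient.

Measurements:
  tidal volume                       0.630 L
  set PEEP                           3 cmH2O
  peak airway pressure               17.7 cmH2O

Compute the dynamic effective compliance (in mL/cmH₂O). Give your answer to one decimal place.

Dynamic compliance = Vt / (PIP − PEEP) = 630 / (17.7 − 3) = 630 / 14.7 = 42.857 mL/cmH2O.

42.9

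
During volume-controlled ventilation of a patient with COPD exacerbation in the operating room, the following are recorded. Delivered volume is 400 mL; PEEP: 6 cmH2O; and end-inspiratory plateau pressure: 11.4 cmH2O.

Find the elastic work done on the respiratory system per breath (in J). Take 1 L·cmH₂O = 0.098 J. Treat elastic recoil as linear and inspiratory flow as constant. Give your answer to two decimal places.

0.11

Elastic work ≈ ½ × (Pplat − PEEP) × Vt = 0.5 × (11.4 − 6) × 0.400 L = 0.5 × 5.4 × 0.400 = 1.08 L·cmH2O.
× 0.098 J/(L·cmH2O) → 0.1058 J.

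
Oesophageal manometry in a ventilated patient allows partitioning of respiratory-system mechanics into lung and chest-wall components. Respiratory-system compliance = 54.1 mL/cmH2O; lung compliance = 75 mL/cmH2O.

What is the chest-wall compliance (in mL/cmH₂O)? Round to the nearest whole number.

1/Ccw = 1/Crs − 1/CL.
1/Ccw = 1/54.1 − 1/75 = 0.005151.
Ccw = 194.14 mL/cmH2O.

194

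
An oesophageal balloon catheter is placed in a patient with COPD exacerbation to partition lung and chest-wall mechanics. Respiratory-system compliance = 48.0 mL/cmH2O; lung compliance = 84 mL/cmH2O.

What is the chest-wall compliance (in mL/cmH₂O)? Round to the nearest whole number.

1/Ccw = 1/Crs − 1/CL.
1/Ccw = 1/48.0 − 1/84 = 0.008929.
Ccw = 111.99 mL/cmH2O.

112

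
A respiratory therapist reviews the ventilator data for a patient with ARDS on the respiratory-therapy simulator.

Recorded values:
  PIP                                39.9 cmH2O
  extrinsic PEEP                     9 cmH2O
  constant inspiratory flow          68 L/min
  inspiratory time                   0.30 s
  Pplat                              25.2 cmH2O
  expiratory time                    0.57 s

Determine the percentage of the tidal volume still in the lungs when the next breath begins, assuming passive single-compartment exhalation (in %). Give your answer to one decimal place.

12.3

Flow: 68 L/min ÷ 60 = 1.1333 L/s.
Vt = flow × Ti = 1.1333 L/s × 0.30 s × 1000 mL/L = 339.99 mL.
R = (PIP − Pplat)/V̇ = (39.9 − 25.2) / 1.1333 = 14.7/1.1333 = 12.971 cmH2O·s/L.
C = Vt/(Pplat − PEEP) = 339.99 / (25.2 − 9) = 339.99/16.2 = 20.987 mL/cmH2O.
τ = R × C = 12.971 × 0.02099 L/cmH2O = 0.2723 s.
Fraction remaining at end-expiration = e^(−Te/τ) = e^(−0.57/0.2723) = 0.1233 → 12.33%.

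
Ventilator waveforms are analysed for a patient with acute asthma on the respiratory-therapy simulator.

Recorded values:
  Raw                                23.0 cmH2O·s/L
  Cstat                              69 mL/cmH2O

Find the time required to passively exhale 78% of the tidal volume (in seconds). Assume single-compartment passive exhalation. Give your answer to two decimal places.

τ = R × C = 23.0 × 69 mL/cmH2O = 23.0 × 0.069 L/cmH2O = 1.587 s.
Exhaled fraction f = 1 − e^(−t/τ) → t = −τ·ln(1 − f) = −1.587·ln(0.22) = 2.403 s.

2.40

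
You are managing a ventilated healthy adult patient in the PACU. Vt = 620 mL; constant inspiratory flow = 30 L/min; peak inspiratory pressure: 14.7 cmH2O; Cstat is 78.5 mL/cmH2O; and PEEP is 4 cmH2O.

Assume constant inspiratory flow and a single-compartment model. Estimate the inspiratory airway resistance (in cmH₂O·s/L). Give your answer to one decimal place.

5.6

Flow: 30 L/min ÷ 60 = 0.5 L/s.
Equation of motion (constant flow): PIP = Vt/C + R·V̇ + PEEP.
R·V̇ = PIP − Vt/C − PEEP = 14.7 − 620/78.5 − 4 = 14.7 − 7.898 − 4 = 2.802 cmH2O.
R = 2.802 / 0.5 = 5.604 cmH2O·s/L.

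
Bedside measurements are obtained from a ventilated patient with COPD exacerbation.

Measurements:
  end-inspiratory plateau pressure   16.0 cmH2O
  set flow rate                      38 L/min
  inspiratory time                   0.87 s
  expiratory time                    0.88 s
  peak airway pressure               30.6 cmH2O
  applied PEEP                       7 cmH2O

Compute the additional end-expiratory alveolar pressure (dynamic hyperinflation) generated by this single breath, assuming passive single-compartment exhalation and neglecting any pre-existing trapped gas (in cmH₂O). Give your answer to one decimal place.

Flow: 38 L/min ÷ 60 = 0.6333 L/s.
Vt = flow × Ti = 0.6333 L/s × 0.87 s × 1000 mL/L = 550.97 mL.
R = (PIP − Pplat)/V̇ = (30.6 − 16.0) / 0.6333 = 14.6/0.6333 = 23.054 cmH2O·s/L.
C = Vt/(Pplat − PEEP) = 550.97 / (16.0 − 7) = 550.97/9.0 = 61.219 mL/cmH2O.
τ = R × C = 23.054 × 0.06122 L/cmH2O = 1.411 s.
Fraction remaining = e^(−Te/τ) = e^(−0.88/1.411) = 0.536; trapped volume = 550.97 × 0.536 = 295.32 mL.
Additional alveolar pressure from trapping ≈ V_trapped / C = 295.32 / 61.219 = 4.824 cmH2O.

4.8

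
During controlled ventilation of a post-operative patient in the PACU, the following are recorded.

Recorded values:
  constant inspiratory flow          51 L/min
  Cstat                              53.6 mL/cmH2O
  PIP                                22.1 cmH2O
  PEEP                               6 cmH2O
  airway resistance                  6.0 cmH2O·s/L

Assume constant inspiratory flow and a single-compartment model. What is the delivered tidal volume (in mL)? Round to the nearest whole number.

590

Flow: 51 L/min ÷ 60 = 0.85 L/s.
Equation of motion (constant flow): PIP = Vt/C + R·V̇ + PEEP.
Vt/C = PIP − R·V̇ − PEEP = 22.1 − 5.1 − 6 = 11.0 cmH2O.
Vt = C × 11.0 = 53.6 × 11.0 = 589.6 mL.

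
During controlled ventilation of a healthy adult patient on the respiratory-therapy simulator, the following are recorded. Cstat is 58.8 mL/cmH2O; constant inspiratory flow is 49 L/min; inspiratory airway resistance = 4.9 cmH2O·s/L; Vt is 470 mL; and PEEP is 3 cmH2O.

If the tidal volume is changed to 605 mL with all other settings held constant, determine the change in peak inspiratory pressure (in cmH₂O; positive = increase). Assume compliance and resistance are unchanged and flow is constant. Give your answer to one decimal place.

2.3

PIP = Vt/C + R·V̇ + PEEP (constant-flow equation of motion).
Only the elastic term changes: ΔPIP = ΔVt / C = (605 − 470) / 58.8 = 2.296 cmH2O.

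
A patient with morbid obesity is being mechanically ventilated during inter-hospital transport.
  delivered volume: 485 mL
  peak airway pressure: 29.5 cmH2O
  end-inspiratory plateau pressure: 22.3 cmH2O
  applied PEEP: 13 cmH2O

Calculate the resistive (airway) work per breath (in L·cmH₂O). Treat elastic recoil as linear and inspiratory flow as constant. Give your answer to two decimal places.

3.49

With constant inspiratory flow the resistive pressure is constant at PIP − Pplat = 29.5 − 22.3 = 7.2 cmH2O, so resistive work = 7.2 × 0.485 = 3.492 L·cmH2O.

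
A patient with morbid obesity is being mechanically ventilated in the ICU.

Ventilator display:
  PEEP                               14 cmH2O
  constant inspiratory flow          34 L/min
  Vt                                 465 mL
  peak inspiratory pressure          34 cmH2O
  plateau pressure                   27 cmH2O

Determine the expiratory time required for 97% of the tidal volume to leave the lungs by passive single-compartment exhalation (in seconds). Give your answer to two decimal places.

Flow: 34 L/min ÷ 60 = 0.5667 L/s.
R = (PIP − Pplat)/V̇ = (34 − 27) / 0.5667 = 7.0/0.5667 = 12.352 cmH2O·s/L.
C = Vt/(Pplat − PEEP) = 465.0 / (27 − 14) = 465.0/13.0 = 35.769 mL/cmH2O.
τ = R × C = 12.352 × 0.03577 L/cmH2O = 0.4418 s.
t = −τ·ln(1 − 0.97) = −0.4418·ln(0.03) = 1.549 s.

1.55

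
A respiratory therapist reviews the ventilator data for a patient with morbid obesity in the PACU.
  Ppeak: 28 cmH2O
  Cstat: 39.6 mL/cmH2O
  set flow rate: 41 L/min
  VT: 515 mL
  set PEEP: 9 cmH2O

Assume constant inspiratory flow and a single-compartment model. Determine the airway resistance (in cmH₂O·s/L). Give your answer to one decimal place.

8.8

Flow: 41 L/min ÷ 60 = 0.6833 L/s.
Equation of motion (constant flow): PIP = Vt/C + R·V̇ + PEEP.
R·V̇ = PIP − Vt/C − PEEP = 28 − 515/39.6 − 9 = 28 − 13.005 − 9 = 5.995 cmH2O.
R = 5.995 / 0.6833 = 8.774 cmH2O·s/L.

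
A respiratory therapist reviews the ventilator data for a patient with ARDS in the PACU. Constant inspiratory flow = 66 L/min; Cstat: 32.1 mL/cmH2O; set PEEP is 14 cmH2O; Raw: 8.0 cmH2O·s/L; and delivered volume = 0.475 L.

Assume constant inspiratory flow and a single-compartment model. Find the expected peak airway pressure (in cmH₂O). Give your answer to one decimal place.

37.6

Flow: 66 L/min ÷ 60 = 1.1 L/s.
Equation of motion (constant flow): PIP = Vt/C + R·V̇ + PEEP.
PIP = 475/32.1 + 8.0×1.1 + 14 = 14.798 + 8.8 + 14 = 37.598 cmH2O.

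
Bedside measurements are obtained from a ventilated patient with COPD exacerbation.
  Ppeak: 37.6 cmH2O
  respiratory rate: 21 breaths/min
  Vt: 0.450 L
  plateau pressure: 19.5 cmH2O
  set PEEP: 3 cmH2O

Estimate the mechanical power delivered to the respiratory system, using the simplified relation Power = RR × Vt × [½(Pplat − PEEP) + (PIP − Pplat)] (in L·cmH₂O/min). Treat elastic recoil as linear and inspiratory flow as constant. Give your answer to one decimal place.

249.0

Per-breath work = Vt × [½(Pplat−PEEP) + (PIP−Pplat)] = 0.450 × [0.5×16.5 + 18.1] = 0.450 × 26.35 = 11.858 L·cmH2O.
Power = 21 × 11.858 = 249.02 L·cmH2O/min.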